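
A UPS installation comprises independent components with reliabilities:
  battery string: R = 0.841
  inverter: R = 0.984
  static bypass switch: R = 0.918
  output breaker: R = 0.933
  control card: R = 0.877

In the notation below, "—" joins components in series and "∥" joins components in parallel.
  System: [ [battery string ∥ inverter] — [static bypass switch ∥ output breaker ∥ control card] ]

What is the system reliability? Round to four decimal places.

Parallel (battery string and inverter): 1 − (1 − 0.841000)(1 − 0.984000) = 0.997456
Parallel (static bypass switch, output breaker, and control card): 1 − (1 − 0.918000)(1 − 0.933000)(1 − 0.877000) = 0.999324
Series ([0.997456] and [0.999324]): 0.997456 × 0.999324 = 0.9968

0.9968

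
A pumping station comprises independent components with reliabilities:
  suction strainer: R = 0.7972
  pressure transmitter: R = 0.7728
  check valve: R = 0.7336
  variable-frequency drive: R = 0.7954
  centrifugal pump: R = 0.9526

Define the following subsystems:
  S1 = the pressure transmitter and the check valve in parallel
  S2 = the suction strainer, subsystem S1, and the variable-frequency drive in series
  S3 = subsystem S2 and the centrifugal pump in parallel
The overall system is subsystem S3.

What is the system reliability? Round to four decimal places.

0.9808

Parallel (pressure transmitter and check valve): 1 − (1 − 0.772800)(1 − 0.733600) = 0.939474
Series (suction strainer, [0.939474], and variable-frequency drive): 0.797200 × 0.939474 × 0.795400 = 0.595714
Parallel ([0.595714] and centrifugal pump): 1 − (1 − 0.595714)(1 − 0.952600) = 0.9808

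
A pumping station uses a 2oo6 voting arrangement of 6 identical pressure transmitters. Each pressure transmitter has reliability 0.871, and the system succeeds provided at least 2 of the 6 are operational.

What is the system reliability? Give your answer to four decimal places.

R = Σ_{i=2}^{6} C(6,i) p^i (1−p)^{6−i} with p = 0.871
C(6,2)·0.871^2·0.129^4 = 0.003151
C(6,3)·0.871^3·0.129^3 = 0.028370
C(6,4)·0.871^4·0.129^2 = 0.143662
C(6,5)·0.871^5·0.129^1 = 0.388000
C(6,6)·0.871^6·0.129^0 = 0.436625
Sum = 0.9998

0.9998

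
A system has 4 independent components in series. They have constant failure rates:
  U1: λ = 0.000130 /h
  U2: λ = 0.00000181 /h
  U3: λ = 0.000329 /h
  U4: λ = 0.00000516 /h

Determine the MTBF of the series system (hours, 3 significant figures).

Series of exponential components: λ_sys = Σ λ_i
λ_sys = 0.000130 + 0.00000181 + 0.000329 + 0.00000516 = 4.6597e-04 /h
MTBF = 1 / λ_sys = 2150 h

2150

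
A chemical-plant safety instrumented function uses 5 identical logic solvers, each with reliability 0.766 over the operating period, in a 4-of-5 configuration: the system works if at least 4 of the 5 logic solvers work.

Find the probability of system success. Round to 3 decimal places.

R = Σ_{i=4}^{5} C(5,i) p^i (1−p)^{5−i} with p = 0.766
C(5,4)·0.766^4·0.234^1 = 0.40281
C(5,5)·0.766^5·0.234^0 = 0.26372
Sum = 0.667

0.667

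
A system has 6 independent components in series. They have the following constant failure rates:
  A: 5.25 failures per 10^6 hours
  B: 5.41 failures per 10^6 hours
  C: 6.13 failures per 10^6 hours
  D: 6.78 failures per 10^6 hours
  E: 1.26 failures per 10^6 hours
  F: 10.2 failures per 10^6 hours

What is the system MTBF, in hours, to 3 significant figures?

28500

Series of exponential components: λ_sys = Σ λ_i
λ_sys = 0.00000525 + 0.00000541 + 0.00000613 + 0.00000678 + 0.00000126 + 0.0000102 = 3.5030e-05 /h
MTBF = 1 / λ_sys = 28500 h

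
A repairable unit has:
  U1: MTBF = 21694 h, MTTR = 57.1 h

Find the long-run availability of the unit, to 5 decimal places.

A(U1) = MTBF/(MTBF+MTTR) = 21694/(21694+57.1) = 0.99737

0.99737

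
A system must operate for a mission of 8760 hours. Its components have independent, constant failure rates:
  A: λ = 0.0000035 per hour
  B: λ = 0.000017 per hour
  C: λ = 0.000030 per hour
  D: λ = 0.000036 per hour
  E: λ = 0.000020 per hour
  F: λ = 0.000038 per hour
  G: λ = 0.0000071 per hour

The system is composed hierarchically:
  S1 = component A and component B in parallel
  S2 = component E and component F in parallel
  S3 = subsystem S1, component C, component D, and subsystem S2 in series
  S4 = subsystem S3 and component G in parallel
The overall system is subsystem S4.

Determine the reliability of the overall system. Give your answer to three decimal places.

R(A) = exp(−0.0000035 × 8760) = 0.96981
R(B) = exp(−0.000017 × 8760) = 0.86164
R(C) = exp(−0.000030 × 8760) = 0.76890
R(D) = exp(−0.000036 × 8760) = 0.72953
R(E) = exp(−0.000020 × 8760) = 0.83929
R(F) = exp(−0.000038 × 8760) = 0.71686
R(G) = exp(−0.0000071 × 8760) = 0.93970
Parallel (A and B): 1 − (1 − 0.96981)(1 − 0.86164) = 0.99582
Parallel (E and F): 1 − (1 − 0.83929)(1 − 0.71686) = 0.95450
Series ([0.99582], C, D, and [0.95450]): 0.99582 × 0.76890 × 0.72953 × 0.95450 = 0.53318
Parallel ([0.53318] and G): 1 − (1 − 0.53318)(1 − 0.93970) = 0.972

0.972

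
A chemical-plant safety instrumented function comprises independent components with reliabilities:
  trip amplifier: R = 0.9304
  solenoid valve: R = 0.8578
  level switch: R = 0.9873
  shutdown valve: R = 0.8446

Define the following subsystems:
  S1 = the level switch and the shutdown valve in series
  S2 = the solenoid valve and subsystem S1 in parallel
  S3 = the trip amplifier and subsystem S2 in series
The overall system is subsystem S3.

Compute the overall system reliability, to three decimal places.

Series (level switch and shutdown valve): 0.98730 × 0.84460 = 0.83387
Parallel (solenoid valve and [0.83387]): 1 − (1 − 0.85780)(1 − 0.83387) = 0.97638
Series (trip amplifier and [0.97638]): 0.93040 × 0.97638 = 0.908

0.908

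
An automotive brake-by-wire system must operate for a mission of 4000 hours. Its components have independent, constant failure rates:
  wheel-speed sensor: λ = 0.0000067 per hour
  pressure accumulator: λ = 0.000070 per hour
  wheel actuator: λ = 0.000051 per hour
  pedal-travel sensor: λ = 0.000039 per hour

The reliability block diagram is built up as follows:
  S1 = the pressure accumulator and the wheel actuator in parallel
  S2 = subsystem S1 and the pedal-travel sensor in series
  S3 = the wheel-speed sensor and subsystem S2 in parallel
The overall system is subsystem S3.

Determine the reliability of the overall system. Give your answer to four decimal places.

R(wheel-speed sensor) = exp(−0.0000067 × 4000) = 0.973556
R(pressure accumulator) = exp(−0.000070 × 4000) = 0.755784
R(wheel actuator) = exp(−0.000051 × 4000) = 0.815462
R(pedal-travel sensor) = exp(−0.000039 × 4000) = 0.855559
Parallel (pressure accumulator and wheel actuator): 1 − (1 − 0.755784)(1 − 0.815462) = 0.954933
Series ([0.954933] and pedal-travel sensor): 0.954933 × 0.855559 = 0.817002
Parallel (wheel-speed sensor and [0.817002]): 1 − (1 − 0.973556)(1 − 0.817002) = 0.9952

0.9952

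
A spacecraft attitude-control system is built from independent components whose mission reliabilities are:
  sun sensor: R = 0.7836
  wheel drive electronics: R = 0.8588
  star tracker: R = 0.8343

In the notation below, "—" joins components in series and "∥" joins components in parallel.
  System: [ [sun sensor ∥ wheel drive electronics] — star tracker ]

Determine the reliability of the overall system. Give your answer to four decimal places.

0.8088

Parallel (sun sensor and wheel drive electronics): 1 − (1 − 0.783600)(1 − 0.858800) = 0.969444
Series ([0.969444] and star tracker): 0.969444 × 0.834300 = 0.8088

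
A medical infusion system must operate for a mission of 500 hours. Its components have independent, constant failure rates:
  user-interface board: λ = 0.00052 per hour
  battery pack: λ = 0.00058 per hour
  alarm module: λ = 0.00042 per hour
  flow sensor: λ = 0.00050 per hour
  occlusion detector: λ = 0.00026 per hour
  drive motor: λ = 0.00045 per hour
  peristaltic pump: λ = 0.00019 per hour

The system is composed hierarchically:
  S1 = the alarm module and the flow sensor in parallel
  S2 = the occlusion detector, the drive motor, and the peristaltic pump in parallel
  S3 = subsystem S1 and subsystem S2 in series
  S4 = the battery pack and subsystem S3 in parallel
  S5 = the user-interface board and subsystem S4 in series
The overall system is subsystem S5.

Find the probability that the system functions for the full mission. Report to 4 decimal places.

R(user-interface board) = exp(−0.00052 × 500) = 0.771052
R(battery pack) = exp(−0.00058 × 500) = 0.748264
R(alarm module) = exp(−0.00042 × 500) = 0.810584
R(flow sensor) = exp(−0.00050 × 500) = 0.778801
R(occlusion detector) = exp(−0.00026 × 500) = 0.878095
R(drive motor) = exp(−0.00045 × 500) = 0.798516
R(peristaltic pump) = exp(−0.00019 × 500) = 0.909373
Parallel (alarm module and flow sensor): 1 − (1 − 0.810584)(1 − 0.778801) = 0.958101
Parallel (occlusion detector, drive motor, and peristaltic pump): 1 − (1 − 0.878095)(1 − 0.798516)(1 − 0.909373) = 0.997774
Series ([0.958101] and [0.997774]): 0.958101 × 0.997774 = 0.955968
Parallel (battery pack and [0.955968]): 1 − (1 − 0.748264)(1 − 0.955968) = 0.988916
Series (user-interface board and [0.988916]): 0.771052 × 0.988916 = 0.7625

0.7625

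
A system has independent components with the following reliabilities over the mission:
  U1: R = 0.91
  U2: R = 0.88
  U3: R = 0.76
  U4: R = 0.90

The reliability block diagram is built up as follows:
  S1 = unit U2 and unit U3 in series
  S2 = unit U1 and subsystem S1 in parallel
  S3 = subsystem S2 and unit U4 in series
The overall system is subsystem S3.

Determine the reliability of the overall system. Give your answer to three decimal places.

Series (U2 and U3): 0.88000 × 0.76000 = 0.66880
Parallel (U1 and [0.66880]): 1 − (1 − 0.91000)(1 − 0.66880) = 0.97019
Series ([0.97019] and U4): 0.97019 × 0.90000 = 0.873

0.873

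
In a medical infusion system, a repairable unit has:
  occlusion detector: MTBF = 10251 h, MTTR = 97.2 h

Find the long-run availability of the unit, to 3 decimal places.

A(occlusion detector) = MTBF/(MTBF+MTTR) = 10251/(10251+97.2) = 0.991

0.991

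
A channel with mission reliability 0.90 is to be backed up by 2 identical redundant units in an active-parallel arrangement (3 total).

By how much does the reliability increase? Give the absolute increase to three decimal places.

R_before = 0.90
R_after = 1 − (1 − 0.90)^3 = 0.999
ΔR = 0.999 − 0.90 = 0.099

0.099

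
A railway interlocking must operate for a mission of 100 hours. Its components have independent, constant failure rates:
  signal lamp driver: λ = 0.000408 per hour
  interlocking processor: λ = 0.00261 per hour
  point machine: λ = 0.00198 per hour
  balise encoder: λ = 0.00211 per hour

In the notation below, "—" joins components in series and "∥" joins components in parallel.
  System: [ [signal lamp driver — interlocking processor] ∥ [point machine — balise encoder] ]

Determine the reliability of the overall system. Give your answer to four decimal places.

0.9125

R(signal lamp driver) = exp(−0.000408 × 100) = 0.960021
R(interlocking processor) = exp(−0.00261 × 100) = 0.770281
R(point machine) = exp(−0.00198 × 100) = 0.820370
R(balise encoder) = exp(−0.00211 × 100) = 0.809774
Series (signal lamp driver and interlocking processor): 0.960021 × 0.770281 = 0.739486
Series (point machine and balise encoder): 0.820370 × 0.809774 = 0.664314
Parallel ([0.739486] and [0.664314]): 1 − (1 − 0.739486)(1 − 0.664314) = 0.9125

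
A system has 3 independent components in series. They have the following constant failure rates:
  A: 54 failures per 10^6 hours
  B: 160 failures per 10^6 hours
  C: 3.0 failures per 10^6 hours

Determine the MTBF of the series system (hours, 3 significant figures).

4610

Series of exponential components: λ_sys = Σ λ_i
λ_sys = 0.000054 + 0.00016 + 0.0000030 = 2.1700e-04 /h
MTBF = 1 / λ_sys = 4610 h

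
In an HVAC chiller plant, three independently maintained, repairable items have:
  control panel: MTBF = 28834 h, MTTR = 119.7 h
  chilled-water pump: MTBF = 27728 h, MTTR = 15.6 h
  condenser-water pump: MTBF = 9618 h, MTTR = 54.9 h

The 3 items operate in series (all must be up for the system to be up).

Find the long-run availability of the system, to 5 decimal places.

0.98966

A(control panel) = MTBF/(MTBF+MTTR) = 28834/(28834+119.7) = 0.995866
A(chilled-water pump) = MTBF/(MTBF+MTTR) = 27728/(27728+15.6) = 0.999438
A(condenser-water pump) = MTBF/(MTBF+MTTR) = 9618/(9618+54.9) = 0.994324
Series availability: 0.995866 × 0.999438 × 0.994324 = 0.98966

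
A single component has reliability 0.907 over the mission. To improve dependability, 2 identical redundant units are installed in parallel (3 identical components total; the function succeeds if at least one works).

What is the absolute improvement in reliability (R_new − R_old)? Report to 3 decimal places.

R_before = 0.907
R_after = 1 − (1 − 0.907)^3 = 0.999
ΔR = 0.999 − 0.907 = 0.092

0.092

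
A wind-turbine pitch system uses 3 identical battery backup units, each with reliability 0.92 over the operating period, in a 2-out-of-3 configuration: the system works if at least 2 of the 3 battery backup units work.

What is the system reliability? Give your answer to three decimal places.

0.982

R = Σ_{i=2}^{3} C(3,i) p^i (1−p)^{3−i} with p = 0.92
C(3,2)·0.92^2·0.08^1 = 0.20314
C(3,3)·0.92^3·0.08^0 = 0.77869
Sum = 0.982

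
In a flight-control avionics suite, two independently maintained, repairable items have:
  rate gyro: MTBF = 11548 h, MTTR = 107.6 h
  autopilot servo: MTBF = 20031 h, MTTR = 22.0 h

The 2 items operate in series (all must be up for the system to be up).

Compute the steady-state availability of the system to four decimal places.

A(rate gyro) = MTBF/(MTBF+MTTR) = 11548/(11548+107.6) = 0.990768
A(autopilot servo) = MTBF/(MTBF+MTTR) = 20031/(20031+22.0) = 0.998903
Series availability: 0.990768 × 0.998903 = 0.9897

0.9897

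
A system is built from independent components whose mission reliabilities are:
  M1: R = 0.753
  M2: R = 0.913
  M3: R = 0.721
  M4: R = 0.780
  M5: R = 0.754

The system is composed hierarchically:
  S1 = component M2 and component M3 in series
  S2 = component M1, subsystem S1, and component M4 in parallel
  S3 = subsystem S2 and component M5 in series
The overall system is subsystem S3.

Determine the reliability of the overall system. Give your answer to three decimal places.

Series (M2 and M3): 0.91300 × 0.72100 = 0.65827
Parallel (M1, [0.65827], and M4): 1 − (1 − 0.75300)(1 − 0.65827)(1 − 0.78000) = 0.98143
Series ([0.98143] and M5): 0.98143 × 0.75400 = 0.740

0.740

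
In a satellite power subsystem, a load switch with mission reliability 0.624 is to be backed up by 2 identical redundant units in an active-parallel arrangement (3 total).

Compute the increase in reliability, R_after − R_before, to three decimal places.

R_before = 0.624
R_after = 1 − (1 − 0.624)^3 = 0.947
ΔR = 0.947 − 0.624 = 0.323

0.323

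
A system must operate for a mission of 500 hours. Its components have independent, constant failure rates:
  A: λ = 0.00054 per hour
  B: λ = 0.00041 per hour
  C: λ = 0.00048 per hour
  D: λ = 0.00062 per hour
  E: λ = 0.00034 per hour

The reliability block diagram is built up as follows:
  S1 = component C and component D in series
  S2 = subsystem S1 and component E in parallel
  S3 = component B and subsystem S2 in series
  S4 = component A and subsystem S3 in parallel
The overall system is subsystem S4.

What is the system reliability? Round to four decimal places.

0.9434

R(A) = exp(−0.00054 × 500) = 0.763379
R(B) = exp(−0.00041 × 500) = 0.814647
R(C) = exp(−0.00048 × 500) = 0.786628
R(D) = exp(−0.00062 × 500) = 0.733447
R(E) = exp(−0.00034 × 500) = 0.843665
Series (C and D): 0.786628 × 0.733447 = 0.576950
Parallel ([0.576950] and E): 1 − (1 − 0.576950)(1 − 0.843665) = 0.933862
Series (B and [0.933862]): 0.814647 × 0.933862 = 0.760768
Parallel (A and [0.760768]): 1 − (1 − 0.763379)(1 − 0.760768) = 0.9434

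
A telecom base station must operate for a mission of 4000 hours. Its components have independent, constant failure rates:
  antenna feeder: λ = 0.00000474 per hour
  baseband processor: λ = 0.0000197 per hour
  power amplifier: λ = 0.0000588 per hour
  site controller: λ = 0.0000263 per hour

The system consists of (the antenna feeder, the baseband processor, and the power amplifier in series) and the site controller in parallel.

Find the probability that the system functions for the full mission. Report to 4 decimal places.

R(antenna feeder) = exp(−0.00000474 × 4000) = 0.981219
R(baseband processor) = exp(−0.0000197 × 4000) = 0.924225
R(power amplifier) = exp(−0.0000588 × 4000) = 0.790413
R(site controller) = exp(−0.0000263 × 4000) = 0.900144
Series (antenna feeder, baseband processor, and power amplifier): 0.981219 × 0.924225 × 0.790413 = 0.716800
Parallel ([0.716800] and site controller): 1 − (1 − 0.716800)(1 − 0.900144) = 0.9717

0.9717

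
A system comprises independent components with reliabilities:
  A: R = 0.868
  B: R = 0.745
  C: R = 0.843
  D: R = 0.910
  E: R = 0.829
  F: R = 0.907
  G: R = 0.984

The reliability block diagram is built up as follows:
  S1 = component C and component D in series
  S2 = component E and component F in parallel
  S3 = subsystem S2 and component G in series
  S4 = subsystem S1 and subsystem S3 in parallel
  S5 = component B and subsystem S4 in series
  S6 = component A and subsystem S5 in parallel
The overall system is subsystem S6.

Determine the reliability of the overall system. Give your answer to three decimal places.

Series (C and D): 0.84300 × 0.91000 = 0.76713
Parallel (E and F): 1 − (1 − 0.82900)(1 − 0.90700) = 0.98410
Series ([0.98410] and G): 0.98410 × 0.98400 = 0.96835
Parallel ([0.76713] and [0.96835]): 1 − (1 − 0.76713)(1 − 0.96835) = 0.99263
Series (B and [0.99263]): 0.74500 × 0.99263 = 0.73951
Parallel (A and [0.73951]): 1 − (1 − 0.86800)(1 − 0.73951) = 0.966

0.966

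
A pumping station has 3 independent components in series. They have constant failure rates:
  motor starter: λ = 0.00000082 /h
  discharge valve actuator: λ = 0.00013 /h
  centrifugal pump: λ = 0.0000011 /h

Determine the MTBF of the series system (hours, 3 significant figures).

Series of exponential components: λ_sys = Σ λ_i
λ_sys = 0.00000082 + 0.00013 + 0.0000011 = 1.3192e-04 /h
MTBF = 1 / λ_sys = 7580 h

7580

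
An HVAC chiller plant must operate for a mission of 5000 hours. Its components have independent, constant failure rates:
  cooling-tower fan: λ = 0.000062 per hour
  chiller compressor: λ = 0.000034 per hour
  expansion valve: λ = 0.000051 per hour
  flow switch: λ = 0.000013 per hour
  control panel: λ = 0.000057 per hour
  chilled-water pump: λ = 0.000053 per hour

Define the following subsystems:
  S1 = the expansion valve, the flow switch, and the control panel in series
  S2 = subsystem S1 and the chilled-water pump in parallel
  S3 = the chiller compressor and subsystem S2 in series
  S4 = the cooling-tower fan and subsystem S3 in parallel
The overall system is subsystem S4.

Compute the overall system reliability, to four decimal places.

R(cooling-tower fan) = exp(−0.000062 × 5000) = 0.733447
R(chiller compressor) = exp(−0.000034 × 5000) = 0.843665
R(expansion valve) = exp(−0.000051 × 5000) = 0.774916
R(flow switch) = exp(−0.000013 × 5000) = 0.937067
R(control panel) = exp(−0.000057 × 5000) = 0.752014
R(chilled-water pump) = exp(−0.000053 × 5000) = 0.767206
Series (expansion valve, flow switch, and control panel): 0.774916 × 0.937067 × 0.752014 = 0.546074
Parallel ([0.546074] and chilled-water pump): 1 − (1 − 0.546074)(1 − 0.767206) = 0.894329
Series (chiller compressor and [0.894329]): 0.843665 × 0.894329 = 0.754514
Parallel (cooling-tower fan and [0.754514]): 1 − (1 − 0.733447)(1 − 0.754514) = 0.9346

0.9346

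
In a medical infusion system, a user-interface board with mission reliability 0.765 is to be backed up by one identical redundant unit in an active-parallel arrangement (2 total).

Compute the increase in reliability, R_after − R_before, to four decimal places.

0.1798

R_before = 0.765
R_after = 1 − (1 − 0.765)^2 = 0.9448
ΔR = 0.9448 − 0.765 = 0.1798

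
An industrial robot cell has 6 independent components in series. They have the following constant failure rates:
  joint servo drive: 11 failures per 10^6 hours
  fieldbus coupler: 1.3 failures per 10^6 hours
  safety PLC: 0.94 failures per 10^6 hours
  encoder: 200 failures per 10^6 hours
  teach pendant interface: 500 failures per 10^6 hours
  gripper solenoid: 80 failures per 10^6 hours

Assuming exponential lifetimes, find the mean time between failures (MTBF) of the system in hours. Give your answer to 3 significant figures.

Series of exponential components: λ_sys = Σ λ_i
λ_sys = 0.000011 + 0.0000013 + 0.00000094 + 0.00020 + 0.00050 + 0.000080 = 7.9324e-04 /h
MTBF = 1 / λ_sys = 1260 h

1260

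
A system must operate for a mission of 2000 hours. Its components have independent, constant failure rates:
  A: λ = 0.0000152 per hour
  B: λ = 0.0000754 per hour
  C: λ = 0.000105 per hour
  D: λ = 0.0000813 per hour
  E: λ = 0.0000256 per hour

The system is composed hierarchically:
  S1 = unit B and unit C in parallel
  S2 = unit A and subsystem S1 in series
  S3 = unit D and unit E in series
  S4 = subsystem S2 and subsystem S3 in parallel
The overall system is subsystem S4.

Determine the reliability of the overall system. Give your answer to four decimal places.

R(A) = exp(−0.0000152 × 2000) = 0.970057
R(B) = exp(−0.0000754 × 2000) = 0.860020
R(C) = exp(−0.000105 × 2000) = 0.810584
R(D) = exp(−0.0000813 × 2000) = 0.849931
R(E) = exp(−0.0000256 × 2000) = 0.950089
Parallel (B and C): 1 − (1 − 0.860020)(1 − 0.810584) = 0.973486
Series (A and [0.973486]): 0.970057 × 0.973486 = 0.944337
Series (D and E): 0.849931 × 0.950089 = 0.807510
Parallel ([0.944337] and [0.807510]): 1 − (1 − 0.944337)(1 − 0.807510) = 0.9893

0.9893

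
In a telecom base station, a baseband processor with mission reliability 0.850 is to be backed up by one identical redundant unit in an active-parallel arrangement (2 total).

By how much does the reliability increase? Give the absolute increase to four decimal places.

0.1275

R_before = 0.850
R_after = 1 − (1 − 0.850)^2 = 0.9775
ΔR = 0.9775 − 0.850 = 0.1275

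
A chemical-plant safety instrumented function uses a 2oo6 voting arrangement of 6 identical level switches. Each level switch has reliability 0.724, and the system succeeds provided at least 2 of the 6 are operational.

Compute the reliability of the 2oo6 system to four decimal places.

0.9926

R = Σ_{i=2}^{6} C(6,i) p^i (1−p)^{6−i} with p = 0.724
C(6,2)·0.724^2·0.276^4 = 0.045625
C(6,3)·0.724^3·0.276^3 = 0.159578
C(6,4)·0.724^4·0.276^2 = 0.313952
C(6,5)·0.724^5·0.276^1 = 0.329422
C(6,6)·0.724^6·0.276^0 = 0.144023
Sum = 0.9926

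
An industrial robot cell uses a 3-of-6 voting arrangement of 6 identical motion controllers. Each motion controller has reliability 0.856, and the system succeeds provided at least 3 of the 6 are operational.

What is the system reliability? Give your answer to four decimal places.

R = Σ_{i=3}^{6} C(6,i) p^i (1−p)^{6−i} with p = 0.856
C(6,3)·0.856^3·0.144^3 = 0.037457
C(6,4)·0.856^4·0.144^2 = 0.166998
C(6,5)·0.856^5·0.144^1 = 0.397084
C(6,6)·0.856^6·0.144^0 = 0.393407
Sum = 0.9949

0.9949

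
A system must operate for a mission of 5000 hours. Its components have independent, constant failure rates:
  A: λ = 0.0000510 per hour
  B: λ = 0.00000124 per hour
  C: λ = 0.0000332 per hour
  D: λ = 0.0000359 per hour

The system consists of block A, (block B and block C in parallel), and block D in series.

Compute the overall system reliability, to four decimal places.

0.6470

R(A) = exp(−0.0000510 × 5000) = 0.774916
R(B) = exp(−0.00000124 × 5000) = 0.993819
R(C) = exp(−0.0000332 × 5000) = 0.847046
R(D) = exp(−0.0000359 × 5000) = 0.835688
Parallel (B and C): 1 − (1 − 0.993819)(1 − 0.847046) = 0.999055
Series (A, [0.999055], and D): 0.774916 × 0.999055 × 0.835688 = 0.6470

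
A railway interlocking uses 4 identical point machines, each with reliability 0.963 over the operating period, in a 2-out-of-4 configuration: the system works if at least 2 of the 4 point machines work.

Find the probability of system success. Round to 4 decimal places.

R = Σ_{i=2}^{4} C(4,i) p^i (1−p)^{4−i} with p = 0.963
C(4,2)·0.963^2·0.037^2 = 0.007617
C(4,3)·0.963^3·0.037^1 = 0.132172
C(4,4)·0.963^4·0.037^0 = 0.860013
Sum = 0.9998

0.9998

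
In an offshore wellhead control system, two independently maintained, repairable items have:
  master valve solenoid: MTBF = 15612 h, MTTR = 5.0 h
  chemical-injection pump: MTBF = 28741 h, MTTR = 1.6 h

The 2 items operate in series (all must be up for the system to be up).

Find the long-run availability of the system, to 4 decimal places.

A(master valve solenoid) = MTBF/(MTBF+MTTR) = 15612/(15612+5.0) = 0.999680
A(chemical-injection pump) = MTBF/(MTBF+MTTR) = 28741/(28741+1.6) = 0.999944
Series availability: 0.999680 × 0.999944 = 0.9996

0.9996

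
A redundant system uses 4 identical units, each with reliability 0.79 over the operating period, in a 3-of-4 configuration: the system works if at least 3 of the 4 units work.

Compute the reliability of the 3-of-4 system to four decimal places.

R = Σ_{i=3}^{4} C(4,i) p^i (1−p)^{4−i} with p = 0.79
C(4,3)·0.79^3·0.21^1 = 0.414153
C(4,4)·0.79^4·0.21^0 = 0.389501
Sum = 0.8037

0.8037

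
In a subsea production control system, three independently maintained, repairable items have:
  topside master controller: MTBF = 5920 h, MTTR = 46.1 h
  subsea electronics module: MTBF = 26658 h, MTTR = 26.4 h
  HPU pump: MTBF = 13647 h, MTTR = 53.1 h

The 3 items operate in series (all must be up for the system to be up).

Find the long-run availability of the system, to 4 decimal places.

A(topside master controller) = MTBF/(MTBF+MTTR) = 5920/(5920+46.1) = 0.992273
A(subsea electronics module) = MTBF/(MTBF+MTTR) = 26658/(26658+26.4) = 0.999011
A(HPU pump) = MTBF/(MTBF+MTTR) = 13647/(13647+53.1) = 0.996124
Series availability: 0.992273 × 0.999011 × 0.996124 = 0.9874

0.9874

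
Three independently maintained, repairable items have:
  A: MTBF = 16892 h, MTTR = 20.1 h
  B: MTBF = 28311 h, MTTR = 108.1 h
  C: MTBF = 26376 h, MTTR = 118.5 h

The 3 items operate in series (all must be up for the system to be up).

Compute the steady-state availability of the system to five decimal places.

A(A) = MTBF/(MTBF+MTTR) = 16892/(16892+20.1) = 0.998812
A(B) = MTBF/(MTBF+MTTR) = 28311/(28311+108.1) = 0.996196
A(C) = MTBF/(MTBF+MTTR) = 26376/(26376+118.5) = 0.995527
Series availability: 0.998812 × 0.996196 × 0.995527 = 0.99056

0.99056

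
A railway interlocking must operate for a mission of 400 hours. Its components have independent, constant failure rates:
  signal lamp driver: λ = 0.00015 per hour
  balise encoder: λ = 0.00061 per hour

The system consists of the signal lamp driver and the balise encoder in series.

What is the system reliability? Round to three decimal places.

0.738

R(signal lamp driver) = exp(−0.00015 × 400) = 0.94176
R(balise encoder) = exp(−0.00061 × 400) = 0.78349
Series (signal lamp driver and balise encoder): 0.94176 × 0.78349 = 0.738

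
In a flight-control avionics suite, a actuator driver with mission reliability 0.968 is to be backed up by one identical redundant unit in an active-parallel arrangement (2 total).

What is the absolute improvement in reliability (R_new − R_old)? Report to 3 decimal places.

R_before = 0.968
R_after = 1 − (1 − 0.968)^2 = 0.999
ΔR = 0.999 − 0.968 = 0.031

0.031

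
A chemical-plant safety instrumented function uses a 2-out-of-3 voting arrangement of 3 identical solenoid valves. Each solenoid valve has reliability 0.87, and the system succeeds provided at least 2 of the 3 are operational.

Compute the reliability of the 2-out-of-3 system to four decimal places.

0.9537

R = Σ_{i=2}^{3} C(3,i) p^i (1−p)^{3−i} with p = 0.87
C(3,2)·0.87^2·0.13^1 = 0.295191
C(3,3)·0.87^3·0.13^0 = 0.658503
Sum = 0.9537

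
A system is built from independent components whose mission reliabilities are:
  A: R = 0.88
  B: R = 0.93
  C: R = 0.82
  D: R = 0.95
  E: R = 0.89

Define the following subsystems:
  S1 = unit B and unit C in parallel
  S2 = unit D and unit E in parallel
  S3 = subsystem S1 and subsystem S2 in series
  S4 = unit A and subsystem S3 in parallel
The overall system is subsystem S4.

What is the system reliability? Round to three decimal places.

0.998

Parallel (B and C): 1 − (1 − 0.93000)(1 − 0.82000) = 0.98740
Parallel (D and E): 1 − (1 − 0.95000)(1 − 0.89000) = 0.99450
Series ([0.98740] and [0.99450]): 0.98740 × 0.99450 = 0.98197
Parallel (A and [0.98197]): 1 − (1 − 0.88000)(1 − 0.98197) = 0.998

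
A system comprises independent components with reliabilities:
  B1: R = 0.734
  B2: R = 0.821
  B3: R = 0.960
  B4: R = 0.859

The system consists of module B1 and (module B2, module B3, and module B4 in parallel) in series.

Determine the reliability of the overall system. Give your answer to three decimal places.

0.733

Parallel (B2, B3, and B4): 1 − (1 − 0.82100)(1 − 0.96000)(1 − 0.85900) = 0.99899
Series (B1 and [0.99899]): 0.73400 × 0.99899 = 0.733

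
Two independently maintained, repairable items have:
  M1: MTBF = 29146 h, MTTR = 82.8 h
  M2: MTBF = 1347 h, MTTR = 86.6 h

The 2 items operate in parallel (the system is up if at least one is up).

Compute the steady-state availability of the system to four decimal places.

0.9998

A(M1) = MTBF/(MTBF+MTTR) = 29146/(29146+82.8) = 0.997167
A(M2) = MTBF/(MTBF+MTTR) = 1347/(1347+86.6) = 0.939593
Parallel availability: 1 − (1 − 0.997167)(1 − 0.939593) = 0.9998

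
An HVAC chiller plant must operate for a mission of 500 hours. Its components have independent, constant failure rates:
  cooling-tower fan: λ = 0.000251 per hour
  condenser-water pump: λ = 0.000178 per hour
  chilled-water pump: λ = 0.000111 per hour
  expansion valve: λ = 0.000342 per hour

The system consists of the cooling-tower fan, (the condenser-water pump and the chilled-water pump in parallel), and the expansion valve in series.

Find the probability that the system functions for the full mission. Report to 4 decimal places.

0.7400

R(cooling-tower fan) = exp(−0.000251 × 500) = 0.882056
R(condenser-water pump) = exp(−0.000178 × 500) = 0.914846
R(chilled-water pump) = exp(−0.000111 × 500) = 0.946012
R(expansion valve) = exp(−0.000342 × 500) = 0.842822
Parallel (condenser-water pump and chilled-water pump): 1 − (1 − 0.914846)(1 − 0.946012) = 0.995403
Series (cooling-tower fan, [0.995403], and expansion valve): 0.882056 × 0.995403 × 0.842822 = 0.7400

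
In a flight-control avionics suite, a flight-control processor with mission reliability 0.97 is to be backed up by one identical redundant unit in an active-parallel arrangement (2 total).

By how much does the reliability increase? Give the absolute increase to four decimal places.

R_before = 0.97
R_after = 1 − (1 − 0.97)^2 = 0.9991
ΔR = 0.9991 − 0.97 = 0.0291

0.0291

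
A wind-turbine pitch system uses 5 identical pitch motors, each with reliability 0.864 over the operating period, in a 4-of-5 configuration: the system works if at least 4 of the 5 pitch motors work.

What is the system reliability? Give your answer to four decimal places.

0.8604

R = Σ_{i=4}^{5} C(5,i) p^i (1−p)^{5−i} with p = 0.864
C(5,4)·0.864^4·0.136^1 = 0.378934
C(5,5)·0.864^5·0.136^0 = 0.481469
Sum = 0.8604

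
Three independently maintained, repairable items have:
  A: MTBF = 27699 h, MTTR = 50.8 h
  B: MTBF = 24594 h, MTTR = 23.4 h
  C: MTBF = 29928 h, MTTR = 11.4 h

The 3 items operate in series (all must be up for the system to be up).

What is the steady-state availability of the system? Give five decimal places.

A(A) = MTBF/(MTBF+MTTR) = 27699/(27699+50.8) = 0.998169
A(B) = MTBF/(MTBF+MTTR) = 24594/(24594+23.4) = 0.999049
A(C) = MTBF/(MTBF+MTTR) = 29928/(29928+11.4) = 0.999619
Series availability: 0.998169 × 0.999049 × 0.999619 = 0.99684

0.99684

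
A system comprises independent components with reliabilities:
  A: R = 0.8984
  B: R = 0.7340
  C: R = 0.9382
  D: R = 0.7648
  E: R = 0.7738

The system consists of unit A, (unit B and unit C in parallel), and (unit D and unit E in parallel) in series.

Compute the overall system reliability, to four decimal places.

Parallel (B and C): 1 − (1 − 0.734000)(1 − 0.938200) = 0.983561
Parallel (D and E): 1 − (1 − 0.764800)(1 − 0.773800) = 0.946798
Series (A, [0.983561], and [0.946798]): 0.898400 × 0.983561 × 0.946798 = 0.8366

0.8366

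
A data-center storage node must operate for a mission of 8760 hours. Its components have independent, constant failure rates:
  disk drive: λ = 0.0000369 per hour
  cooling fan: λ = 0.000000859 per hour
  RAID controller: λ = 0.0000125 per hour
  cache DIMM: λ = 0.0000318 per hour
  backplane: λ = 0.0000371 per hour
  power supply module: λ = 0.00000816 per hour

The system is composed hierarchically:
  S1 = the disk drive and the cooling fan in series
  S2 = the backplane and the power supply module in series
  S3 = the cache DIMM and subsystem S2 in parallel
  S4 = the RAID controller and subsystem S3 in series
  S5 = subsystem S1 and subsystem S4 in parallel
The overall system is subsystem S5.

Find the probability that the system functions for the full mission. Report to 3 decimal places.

R(disk drive) = exp(−0.0000369 × 8760) = 0.72380
R(cooling fan) = exp(−0.000000859 × 8760) = 0.99250
R(RAID controller) = exp(−0.0000125 × 8760) = 0.89628
R(cache DIMM) = exp(−0.0000318 × 8760) = 0.75687
R(backplane) = exp(−0.0000371 × 8760) = 0.72253
R(power supply module) = exp(−0.00000816 × 8760) = 0.93101
Series (disk drive and cooling fan): 0.72380 × 0.99250 = 0.71837
Series (backplane and power supply module): 0.72253 × 0.93101 = 0.67268
Parallel (cache DIMM and [0.67268]): 1 − (1 − 0.75687)(1 − 0.67268) = 0.92042
Series (RAID controller and [0.92042]): 0.89628 × 0.92042 = 0.82495
Parallel ([0.71837] and [0.82495]): 1 − (1 − 0.71837)(1 − 0.82495) = 0.951

0.951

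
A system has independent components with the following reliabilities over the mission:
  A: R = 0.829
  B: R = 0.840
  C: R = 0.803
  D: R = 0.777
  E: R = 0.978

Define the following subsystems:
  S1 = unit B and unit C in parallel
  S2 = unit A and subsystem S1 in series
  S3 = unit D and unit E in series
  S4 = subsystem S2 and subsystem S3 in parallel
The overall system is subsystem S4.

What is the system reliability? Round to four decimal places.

Parallel (B and C): 1 − (1 − 0.840000)(1 − 0.803000) = 0.968480
Series (A and [0.968480]): 0.829000 × 0.968480 = 0.802870
Series (D and E): 0.777000 × 0.978000 = 0.759906
Parallel ([0.802870] and [0.759906]): 1 − (1 − 0.802870)(1 − 0.759906) = 0.9527

0.9527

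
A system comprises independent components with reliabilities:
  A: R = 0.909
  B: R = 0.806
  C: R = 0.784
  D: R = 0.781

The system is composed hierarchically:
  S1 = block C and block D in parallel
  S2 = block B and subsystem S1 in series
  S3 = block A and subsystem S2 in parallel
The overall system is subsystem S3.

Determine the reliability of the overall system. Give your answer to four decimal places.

Parallel (C and D): 1 − (1 − 0.784000)(1 − 0.781000) = 0.952696
Series (B and [0.952696]): 0.806000 × 0.952696 = 0.767873
Parallel (A and [0.767873]): 1 − (1 − 0.909000)(1 − 0.767873) = 0.9789

0.9789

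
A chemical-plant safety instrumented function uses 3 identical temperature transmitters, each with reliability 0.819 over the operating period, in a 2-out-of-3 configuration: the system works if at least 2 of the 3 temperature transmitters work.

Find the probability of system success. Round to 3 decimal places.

0.914

R = Σ_{i=2}^{3} C(3,i) p^i (1−p)^{3−i} with p = 0.819
C(3,2)·0.819^2·0.181^1 = 0.36422
C(3,3)·0.819^3·0.181^0 = 0.54935
Sum = 0.914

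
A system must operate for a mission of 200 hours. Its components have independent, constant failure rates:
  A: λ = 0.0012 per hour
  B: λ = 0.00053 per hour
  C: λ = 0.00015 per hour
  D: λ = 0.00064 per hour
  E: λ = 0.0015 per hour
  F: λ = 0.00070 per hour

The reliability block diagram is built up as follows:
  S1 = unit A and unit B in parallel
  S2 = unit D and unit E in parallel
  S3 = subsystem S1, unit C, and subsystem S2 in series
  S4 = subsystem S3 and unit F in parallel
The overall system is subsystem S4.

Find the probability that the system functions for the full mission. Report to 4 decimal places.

0.9896

R(A) = exp(−0.0012 × 200) = 0.786628
R(B) = exp(−0.00053 × 200) = 0.899425
R(C) = exp(−0.00015 × 200) = 0.970446
R(D) = exp(−0.00064 × 200) = 0.879853
R(E) = exp(−0.0015 × 200) = 0.740818
R(F) = exp(−0.00070 × 200) = 0.869358
Parallel (A and B): 1 − (1 − 0.786628)(1 − 0.899425) = 0.978540
Parallel (D and E): 1 − (1 − 0.879853)(1 − 0.740818) = 0.968860
Series ([0.978540], C, and [0.968860]): 0.978540 × 0.970446 × 0.968860 = 0.920049
Parallel ([0.920049] and F): 1 − (1 − 0.920049)(1 − 0.869358) = 0.9896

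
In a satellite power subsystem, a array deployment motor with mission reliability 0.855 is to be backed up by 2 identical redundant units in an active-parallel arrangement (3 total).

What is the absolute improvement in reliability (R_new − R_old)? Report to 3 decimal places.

R_before = 0.855
R_after = 1 − (1 − 0.855)^3 = 0.997
ΔR = 0.997 − 0.855 = 0.142

0.142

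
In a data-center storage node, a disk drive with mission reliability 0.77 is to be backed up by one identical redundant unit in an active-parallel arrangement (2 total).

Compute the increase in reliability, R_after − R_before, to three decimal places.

R_before = 0.77
R_after = 1 − (1 − 0.77)^2 = 0.947
ΔR = 0.947 − 0.77 = 0.177

0.177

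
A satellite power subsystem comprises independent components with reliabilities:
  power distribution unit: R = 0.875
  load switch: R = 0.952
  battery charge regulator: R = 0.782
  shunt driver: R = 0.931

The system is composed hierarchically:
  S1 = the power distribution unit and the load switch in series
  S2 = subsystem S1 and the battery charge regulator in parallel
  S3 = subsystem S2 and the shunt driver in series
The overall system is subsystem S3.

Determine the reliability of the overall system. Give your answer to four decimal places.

0.8971

Series (power distribution unit and load switch): 0.875000 × 0.952000 = 0.833000
Parallel ([0.833000] and battery charge regulator): 1 − (1 − 0.833000)(1 − 0.782000) = 0.963594
Series ([0.963594] and shunt driver): 0.963594 × 0.931000 = 0.8971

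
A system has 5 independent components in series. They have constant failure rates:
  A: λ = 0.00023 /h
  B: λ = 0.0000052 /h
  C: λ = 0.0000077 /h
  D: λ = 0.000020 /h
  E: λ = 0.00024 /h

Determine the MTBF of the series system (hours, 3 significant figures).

1990

Series of exponential components: λ_sys = Σ λ_i
λ_sys = 0.00023 + 0.0000052 + 0.0000077 + 0.000020 + 0.00024 = 5.0290e-04 /h
MTBF = 1 / λ_sys = 1990 h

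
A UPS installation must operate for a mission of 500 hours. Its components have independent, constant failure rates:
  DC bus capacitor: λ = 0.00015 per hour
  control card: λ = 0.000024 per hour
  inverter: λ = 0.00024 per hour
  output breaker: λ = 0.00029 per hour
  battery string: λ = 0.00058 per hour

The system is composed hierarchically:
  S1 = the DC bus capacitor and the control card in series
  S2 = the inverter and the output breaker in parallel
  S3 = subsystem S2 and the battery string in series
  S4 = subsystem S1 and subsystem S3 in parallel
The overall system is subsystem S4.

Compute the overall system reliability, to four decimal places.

R(DC bus capacitor) = exp(−0.00015 × 500) = 0.927743
R(control card) = exp(−0.000024 × 500) = 0.988072
R(inverter) = exp(−0.00024 × 500) = 0.886920
R(output breaker) = exp(−0.00029 × 500) = 0.865022
R(battery string) = exp(−0.00058 × 500) = 0.748264
Series (DC bus capacitor and control card): 0.927743 × 0.988072 = 0.916677
Parallel (inverter and output breaker): 1 − (1 − 0.886920)(1 − 0.865022) = 0.984737
Series ([0.984737] and battery string): 0.984737 × 0.748264 = 0.736843
Parallel ([0.916677] and [0.736843]): 1 − (1 − 0.916677)(1 − 0.736843) = 0.9781

0.9781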